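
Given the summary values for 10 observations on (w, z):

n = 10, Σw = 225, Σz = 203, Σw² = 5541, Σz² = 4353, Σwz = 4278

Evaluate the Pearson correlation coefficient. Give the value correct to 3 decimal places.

r = (nΣwz − ΣwΣz) / √[(nΣw² − (Σw)²)(nΣz² − (Σz)²)]
Numerator: 10×4278 − 225×203 = -2895
Denominator: √[(55410 − 50625)(43530 − 41209)] = √[4785 × 2321] = 3332.5643
r = -2895 / 3332.5643 ≈ -0.869

-0.869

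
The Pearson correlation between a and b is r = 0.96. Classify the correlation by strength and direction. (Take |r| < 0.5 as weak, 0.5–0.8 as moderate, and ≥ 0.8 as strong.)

r = 0.96 > 0 so the relationship is positive.
|r| = 0.96, which falls in the strong range.

strong positive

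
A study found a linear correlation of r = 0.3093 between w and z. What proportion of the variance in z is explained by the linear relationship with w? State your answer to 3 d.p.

0.096

r² = (0.3093)² = 0.096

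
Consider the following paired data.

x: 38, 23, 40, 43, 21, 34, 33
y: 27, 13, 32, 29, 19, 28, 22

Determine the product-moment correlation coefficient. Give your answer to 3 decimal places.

n = 7, Σx = 232, Σy = 170, Σx² = 8108, Σy² = 4392, Σxy = 5929
nΣxy − ΣxΣy = 41503 − 39440 = 2063
nΣx² − (Σx)² = 56756 − 53824 = 2932; nΣy² − (Σy)² = 30744 − 28900 = 1844
r = 2063 / √(2932 × 1844) = 2063 / 2325.2114 ≈ 0.887

0.887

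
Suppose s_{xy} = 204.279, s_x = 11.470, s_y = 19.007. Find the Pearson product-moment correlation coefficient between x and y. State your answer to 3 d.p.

r = Cov(x,y) / (s_x · s_y) = 204.279 / (11.470 × 19.007)
  = 204.279 / 218.0103 ≈ 0.937

0.937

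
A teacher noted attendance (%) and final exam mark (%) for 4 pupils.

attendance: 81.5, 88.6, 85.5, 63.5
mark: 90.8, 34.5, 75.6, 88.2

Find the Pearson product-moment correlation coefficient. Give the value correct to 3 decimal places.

-0.617

n = 4, Σx = 319.1, Σy = 289.1, Σx² = 25834.71, Σy² = 22929.49, Σxy = 22521.4
nΣxy − ΣxΣy = 90085.6 − 92251.81 = -2166.21
nΣx² − (Σx)² = 103338.84 − 101824.81 = 1514.03; nΣy² − (Σy)² = 91717.96 − 83578.81 = 8139.15
r = -2166.21 / √(1514.03 × 8139.15) = -2166.21 / 3510.4013 ≈ -0.617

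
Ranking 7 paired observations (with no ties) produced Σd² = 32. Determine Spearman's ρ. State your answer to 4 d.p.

0.4286

ρ = 1 − 6Σd² / [n(n²−1)] = 1 − 6×32 / (7×48)
  = 1 − 192/336 = 1 − 0.57143 ≈ 0.4286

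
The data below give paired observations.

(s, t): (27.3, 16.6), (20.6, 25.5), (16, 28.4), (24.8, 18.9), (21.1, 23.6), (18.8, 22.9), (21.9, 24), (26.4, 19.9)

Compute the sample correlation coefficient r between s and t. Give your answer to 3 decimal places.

-0.920

n = 8, Σs = 176.9, Σt = 179.8, Σs² = 4015.91, Σt² = 4142.96, Σst = 3881.04
nΣst − ΣsΣt = 31048.32 − 31806.62 = -758.3
nΣs² − (Σs)² = 32127.28 − 31293.61 = 833.67; nΣt² − (Σt)² = 33143.68 − 32328.04 = 815.64
r = -758.3 / √(833.67 × 815.64) = -758.3 / 824.6057 ≈ -0.920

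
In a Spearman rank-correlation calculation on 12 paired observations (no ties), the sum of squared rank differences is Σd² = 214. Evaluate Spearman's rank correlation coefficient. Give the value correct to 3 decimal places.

ρ = 1 − 6Σd² / [n(n²−1)] = 1 − 6×214 / (12×143)
  = 1 − 1284/1716 = 1 − 0.7483 ≈ 0.252

0.252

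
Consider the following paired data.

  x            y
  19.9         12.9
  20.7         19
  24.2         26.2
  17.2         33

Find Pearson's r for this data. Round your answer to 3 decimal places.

n = 4, Σx = 82, Σy = 91.1, Σx² = 1705.98, Σy² = 2302.85, Σxy = 1851.65
nΣxy − ΣxΣy = 7406.6 − 7470.2 = -63.6
nΣx² − (Σx)² = 6823.92 − 6724 = 99.92; nΣy² − (Σy)² = 9211.4 − 8299.21 = 912.19
r = -63.6 / √(99.92 × 912.19) = -63.6 / 301.9040 ≈ -0.211

-0.211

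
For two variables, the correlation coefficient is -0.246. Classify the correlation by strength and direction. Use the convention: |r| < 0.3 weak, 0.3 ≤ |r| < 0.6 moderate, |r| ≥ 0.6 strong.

weak negative

r = -0.246 < 0 so the relationship is negative.
|r| = 0.246, which falls in the weak range.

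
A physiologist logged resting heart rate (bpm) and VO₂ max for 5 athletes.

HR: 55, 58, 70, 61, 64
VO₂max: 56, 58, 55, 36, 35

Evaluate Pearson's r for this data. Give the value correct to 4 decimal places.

n = 5, Σx = 308, Σy = 240, Σx² = 19106, Σy² = 12046, Σxy = 14730
nΣxy − ΣxΣy = 73650 − 73920 = -270
nΣx² − (Σx)² = 95530 − 94864 = 666; nΣy² − (Σy)² = 60230 − 57600 = 2630
r = -270 / √(666 × 2630) = -270 / 1323.4727 ≈ -0.2040

-0.2040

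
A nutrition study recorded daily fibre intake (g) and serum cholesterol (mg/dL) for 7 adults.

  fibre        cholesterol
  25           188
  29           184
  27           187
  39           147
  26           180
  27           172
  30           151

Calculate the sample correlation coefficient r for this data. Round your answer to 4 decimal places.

n = 7, Σx = 203, Σy = 1209, Σx² = 6021, Σy² = 210563, Σxy = 34672
nΣxy − ΣxΣy = 242704 − 245427 = -2723
nΣx² − (Σx)² = 42147 − 41209 = 938; nΣy² − (Σy)² = 1473941 − 1461681 = 12260
r = -2723 / √(938 × 12260) = -2723 / 3391.1473 ≈ -0.8030

-0.8030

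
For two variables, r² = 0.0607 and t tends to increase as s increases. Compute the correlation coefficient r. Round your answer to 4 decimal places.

|r| = √0.0607 = 0.2464
The association is positive, so r = 0.2464.

0.2464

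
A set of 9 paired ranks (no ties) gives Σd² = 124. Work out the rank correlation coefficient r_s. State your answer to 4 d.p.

-0.0333

ρ = 1 − 6Σd² / [n(n²−1)] = 1 − 6×124 / (9×80)
  = 1 − 744/720 = 1 − 1.03333 ≈ -0.0333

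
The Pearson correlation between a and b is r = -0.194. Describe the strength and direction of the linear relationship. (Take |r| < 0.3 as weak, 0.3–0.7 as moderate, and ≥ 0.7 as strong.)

r = -0.194 < 0 so the relationship is negative.
|r| = 0.194, which falls in the weak range.

weak negative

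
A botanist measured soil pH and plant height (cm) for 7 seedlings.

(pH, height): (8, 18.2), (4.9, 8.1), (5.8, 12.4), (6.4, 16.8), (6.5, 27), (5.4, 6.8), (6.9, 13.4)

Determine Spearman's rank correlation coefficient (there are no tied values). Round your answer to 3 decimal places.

Rank pH: 7, 1, 3, 4, 5, 2, 6
Rank height: 6, 2, 3, 5, 7, 1, 4
d = rank(pH) − rank(height): 1, -1, 0, -1, -2, 1, 2; Σd² = 12
ρ = 1 − 6Σd² / [n(n²−1)] = 1 − 6×12 / (7×48) = 1 − 72/336 ≈ 0.786

0.786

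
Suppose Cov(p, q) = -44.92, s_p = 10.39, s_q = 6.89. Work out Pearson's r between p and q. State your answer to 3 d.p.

r = Cov(p,q) / (s_p · s_q) = -44.92 / (10.39 × 6.89)
  = -44.92 / 71.5871 ≈ -0.627

-0.627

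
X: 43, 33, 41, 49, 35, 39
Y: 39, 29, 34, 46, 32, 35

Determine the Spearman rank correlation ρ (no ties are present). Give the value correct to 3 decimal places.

Rank X: 5, 1, 4, 6, 2, 3
Rank Y: 5, 1, 3, 6, 2, 4
d = rank(X) − rank(Y): 0, 0, 1, 0, 0, -1; Σd² = 2
ρ = 1 − 6Σd² / [n(n²−1)] = 1 − 6×2 / (6×35) = 1 − 12/210 ≈ 0.943

0.943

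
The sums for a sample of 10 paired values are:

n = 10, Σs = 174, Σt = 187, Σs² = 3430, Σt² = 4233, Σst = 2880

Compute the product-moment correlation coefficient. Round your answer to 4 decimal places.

-0.6868

r = (nΣst − ΣsΣt) / √[(nΣs² − (Σs)²)(nΣt² − (Σt)²)]
Numerator: 10×2880 − 174×187 = -3738
Denominator: √[(34300 − 30276)(42330 − 34969)] = √[4024 × 7361] = 5442.4869
r = -3738 / 5442.4869 ≈ -0.6868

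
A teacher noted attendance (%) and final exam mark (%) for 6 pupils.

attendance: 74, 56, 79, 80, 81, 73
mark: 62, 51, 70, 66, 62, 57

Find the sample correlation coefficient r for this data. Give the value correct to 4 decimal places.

0.8546

n = 6, Σx = 443, Σy = 368, Σx² = 33143, Σy² = 22794, Σxy = 27437
nΣxy − ΣxΣy = 164622 − 163024 = 1598
nΣx² − (Σx)² = 198858 − 196249 = 2609; nΣy² − (Σy)² = 136764 − 135424 = 1340
r = 1598 / √(2609 × 1340) = 1598 / 1869.7754 ≈ 0.8546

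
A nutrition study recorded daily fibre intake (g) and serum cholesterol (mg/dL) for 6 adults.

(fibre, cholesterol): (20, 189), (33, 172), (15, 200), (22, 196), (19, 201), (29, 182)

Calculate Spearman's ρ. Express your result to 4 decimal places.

-0.8857

Rank fibre: 3, 6, 1, 4, 2, 5
Rank cholesterol: 3, 1, 5, 4, 6, 2
d = rank(fibre) − rank(cholesterol): 0, 5, -4, 0, -4, 3; Σd² = 66
ρ = 1 − 6Σd² / [n(n²−1)] = 1 − 6×66 / (6×35) = 1 − 396/210 ≈ -0.8857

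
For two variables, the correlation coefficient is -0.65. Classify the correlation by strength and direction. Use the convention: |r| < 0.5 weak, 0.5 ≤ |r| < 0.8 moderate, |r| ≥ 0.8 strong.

moderate negative

r = -0.65 < 0 so the relationship is negative.
|r| = 0.65, which falls in the moderate range.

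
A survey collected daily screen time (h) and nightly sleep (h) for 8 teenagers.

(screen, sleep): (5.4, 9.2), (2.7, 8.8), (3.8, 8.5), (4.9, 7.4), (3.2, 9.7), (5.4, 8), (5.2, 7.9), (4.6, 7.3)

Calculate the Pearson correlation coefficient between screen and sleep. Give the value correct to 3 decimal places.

n = 8, Σx = 35.2, Σy = 66.8, Σx² = 162.5, Σy² = 562.88, Σxy = 290.9
nΣxy − ΣxΣy = 2327.2 − 2351.36 = -24.16
nΣx² − (Σx)² = 1300 − 1239.04 = 60.96; nΣy² − (Σy)² = 4503.04 − 4462.24 = 40.8
r = -24.16 / √(60.96 × 40.8) = -24.16 / 49.8715 ≈ -0.484

-0.484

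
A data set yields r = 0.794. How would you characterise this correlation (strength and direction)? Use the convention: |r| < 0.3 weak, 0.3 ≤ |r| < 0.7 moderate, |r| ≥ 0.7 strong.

r = 0.794 > 0 so the relationship is positive.
|r| = 0.794, which falls in the strong range.

strong positive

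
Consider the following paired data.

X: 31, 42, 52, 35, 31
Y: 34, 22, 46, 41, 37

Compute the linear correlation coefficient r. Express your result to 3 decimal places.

n = 5, ΣX = 191, ΣY = 180, ΣX² = 7615, ΣY² = 6806, ΣXY = 6952
nΣXY − ΣXΣY = 34760 − 34380 = 380
nΣX² − (ΣX)² = 38075 − 36481 = 1594; nΣY² − (ΣY)² = 34030 − 32400 = 1630
r = 380 / √(1594 × 1630) = 380 / 1611.8995 ≈ 0.236

0.236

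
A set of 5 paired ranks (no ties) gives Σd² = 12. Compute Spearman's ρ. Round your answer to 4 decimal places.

0.4000

ρ = 1 − 6Σd² / [n(n²−1)] = 1 − 6×12 / (5×24)
  = 1 − 72/120 = 1 − 0.60000 ≈ 0.4000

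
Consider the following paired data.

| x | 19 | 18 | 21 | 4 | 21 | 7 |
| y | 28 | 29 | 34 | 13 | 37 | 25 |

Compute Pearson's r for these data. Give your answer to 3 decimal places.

0.896

n = 6, Σx = 90, Σy = 166, Σx² = 1632, Σy² = 4944, Σxy = 2772
nΣxy − ΣxΣy = 16632 − 14940 = 1692
nΣx² − (Σx)² = 9792 − 8100 = 1692; nΣy² − (Σy)² = 29664 − 27556 = 2108
r = 1692 / √(1692 × 2108) = 1692 / 1888.5804 ≈ 0.896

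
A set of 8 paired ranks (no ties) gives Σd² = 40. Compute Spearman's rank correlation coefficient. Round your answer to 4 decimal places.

0.5238

ρ = 1 − 6Σd² / [n(n²−1)] = 1 − 6×40 / (8×63)
  = 1 − 240/504 = 1 − 0.47619 ≈ 0.5238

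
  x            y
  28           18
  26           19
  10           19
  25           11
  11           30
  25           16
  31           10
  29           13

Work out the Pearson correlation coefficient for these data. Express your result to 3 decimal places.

-0.743

n = 8, Σx = 185, Σy = 136, Σx² = 4733, Σy² = 2592, Σxy = 2880
nΣxy − ΣxΣy = 23040 − 25160 = -2120
nΣx² − (Σx)² = 37864 − 34225 = 3639; nΣy² − (Σy)² = 20736 − 18496 = 2240
r = -2120 / √(3639 × 2240) = -2120 / 2855.0587 ≈ -0.743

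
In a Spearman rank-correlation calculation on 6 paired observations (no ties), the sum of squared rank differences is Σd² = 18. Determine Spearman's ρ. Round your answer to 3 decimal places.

ρ = 1 − 6Σd² / [n(n²−1)] = 1 − 6×18 / (6×35)
  = 1 − 108/210 = 1 − 0.5143 ≈ 0.486

0.486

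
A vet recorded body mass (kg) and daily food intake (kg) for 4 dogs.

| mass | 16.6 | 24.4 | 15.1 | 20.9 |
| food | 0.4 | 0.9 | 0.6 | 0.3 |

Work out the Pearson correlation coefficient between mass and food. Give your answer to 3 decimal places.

n = 4, Σx = 77, Σy = 2.2, Σx² = 1535.74, Σy² = 1.42, Σxy = 43.93
nΣxy − ΣxΣy = 175.72 − 169.4 = 6.32
nΣx² − (Σx)² = 6142.96 − 5929 = 213.96; nΣy² − (Σy)² = 5.68 − 4.84 = 0.84
r = 6.32 / √(213.96 × 0.84) = 6.32 / 13.4062 ≈ 0.471

0.471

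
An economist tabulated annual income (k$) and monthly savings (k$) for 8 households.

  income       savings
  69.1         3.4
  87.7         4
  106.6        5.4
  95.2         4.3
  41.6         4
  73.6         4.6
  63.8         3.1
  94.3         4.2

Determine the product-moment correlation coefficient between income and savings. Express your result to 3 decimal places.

n = 8, Σx = 631.9, Σy = 33, Σx² = 53003.15, Σy² = 139.62, Σxy = 2669.54
nΣxy − ΣxΣy = 21356.32 − 20852.7 = 503.62
nΣx² − (Σx)² = 424025.2 − 399297.61 = 24727.59; nΣy² − (Σy)² = 1116.96 − 1089 = 27.96
r = 503.62 / √(24727.59 × 27.96) = 503.62 / 831.4947 ≈ 0.606

0.606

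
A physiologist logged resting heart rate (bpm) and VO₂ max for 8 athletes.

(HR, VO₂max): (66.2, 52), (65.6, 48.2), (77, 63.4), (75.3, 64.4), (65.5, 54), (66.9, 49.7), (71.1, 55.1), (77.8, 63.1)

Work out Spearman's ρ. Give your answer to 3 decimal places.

0.738

Rank HR: 3, 2, 7, 6, 1, 4, 5, 8
Rank VO₂max: 3, 1, 7, 8, 4, 2, 5, 6
d = rank(HR) − rank(VO₂max): 0, 1, 0, -2, -3, 2, 0, 2; Σd² = 22
ρ = 1 − 6Σd² / [n(n²−1)] = 1 − 6×22 / (8×63) = 1 − 132/504 ≈ 0.738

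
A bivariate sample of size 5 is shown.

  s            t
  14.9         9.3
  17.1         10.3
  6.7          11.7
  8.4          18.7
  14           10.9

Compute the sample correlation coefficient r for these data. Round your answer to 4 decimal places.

n = 5, Σs = 61.1, Σt = 60.9, Σs² = 825.87, Σt² = 797.97, Σst = 702.77
nΣst − ΣsΣt = 3513.85 − 3720.99 = -207.14
nΣs² − (Σs)² = 4129.35 − 3733.21 = 396.14; nΣt² − (Σt)² = 3989.85 − 3708.81 = 281.04
r = -207.14 / √(396.14 × 281.04) = -207.14 / 333.6633 ≈ -0.6208

-0.6208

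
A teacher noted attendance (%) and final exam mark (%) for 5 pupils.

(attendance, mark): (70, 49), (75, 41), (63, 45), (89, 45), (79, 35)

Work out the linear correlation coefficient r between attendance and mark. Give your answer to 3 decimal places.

n = 5, Σx = 376, Σy = 215, Σx² = 28656, Σy² = 9357, Σxy = 16110
nΣxy − ΣxΣy = 80550 − 80840 = -290
nΣx² − (Σx)² = 143280 − 141376 = 1904; nΣy² − (Σy)² = 46785 − 46225 = 560
r = -290 / √(1904 × 560) = -290 / 1032.5890 ≈ -0.281

-0.281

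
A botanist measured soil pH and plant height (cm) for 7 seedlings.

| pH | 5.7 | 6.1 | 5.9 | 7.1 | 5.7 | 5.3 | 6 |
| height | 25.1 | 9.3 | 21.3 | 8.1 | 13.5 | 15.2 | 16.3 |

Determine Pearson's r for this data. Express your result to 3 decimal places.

-0.554

n = 7, Σx = 41.8, Σy = 108.8, Σx² = 251.5, Σy² = 1914.78, Σxy = 638.29
nΣxy − ΣxΣy = 4468.03 − 4547.84 = -79.81
nΣx² − (Σx)² = 1760.5 − 1747.24 = 13.26; nΣy² − (Σy)² = 13403.46 − 11837.44 = 1566.02
r = -79.81 / √(13.26 × 1566.02) = -79.81 / 144.1021 ≈ -0.554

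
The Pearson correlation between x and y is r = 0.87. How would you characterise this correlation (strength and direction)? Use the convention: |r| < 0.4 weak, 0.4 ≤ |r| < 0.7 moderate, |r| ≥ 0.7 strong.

strong positive

r = 0.87 > 0 so the relationship is positive.
|r| = 0.87, which falls in the strong range.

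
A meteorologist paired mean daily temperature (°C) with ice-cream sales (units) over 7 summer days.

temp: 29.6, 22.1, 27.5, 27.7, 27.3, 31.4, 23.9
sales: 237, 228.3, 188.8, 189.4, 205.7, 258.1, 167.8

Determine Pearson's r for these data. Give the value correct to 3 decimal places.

n = 7, Σx = 189.5, Σy = 1475.1, Σx² = 5190.57, Σy² = 316892.63, Σxy = 40229.38
nΣxy − ΣxΣy = 281605.66 − 279531.45 = 2074.21
nΣx² − (Σx)² = 36333.99 − 35910.25 = 423.74; nΣy² − (Σy)² = 2218248.41 − 2175920.01 = 42328.4
r = 2074.21 / √(423.74 × 42328.4) = 2074.21 / 4235.1194 ≈ 0.490

0.490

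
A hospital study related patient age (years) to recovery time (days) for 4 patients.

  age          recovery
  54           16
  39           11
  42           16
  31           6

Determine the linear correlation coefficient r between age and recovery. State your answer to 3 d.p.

n = 4, Σx = 166, Σy = 49, Σx² = 7162, Σy² = 669, Σxy = 2151
nΣxy − ΣxΣy = 8604 − 8134 = 470
nΣx² − (Σx)² = 28648 − 27556 = 1092; nΣy² − (Σy)² = 2676 − 2401 = 275
r = 470 / √(1092 × 275) = 470 / 547.9964 ≈ 0.858

0.858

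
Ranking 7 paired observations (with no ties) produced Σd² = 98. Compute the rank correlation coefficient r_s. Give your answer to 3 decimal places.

ρ = 1 − 6Σd² / [n(n²−1)] = 1 − 6×98 / (7×48)
  = 1 − 588/336 = 1 − 1.7500 ≈ -0.750

-0.750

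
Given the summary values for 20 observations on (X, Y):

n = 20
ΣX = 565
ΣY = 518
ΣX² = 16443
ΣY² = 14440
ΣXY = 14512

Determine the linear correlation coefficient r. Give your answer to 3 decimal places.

-0.173

r = (nΣXY − ΣXΣY) / √[(nΣX² − (ΣX)²)(nΣY² − (ΣY)²)]
Numerator: 20×14512 − 565×518 = -2430
Denominator: √[(328860 − 319225)(288800 − 268324)] = √[9635 × 20476] = 14045.8627
r = -2430 / 14045.8627 ≈ -0.173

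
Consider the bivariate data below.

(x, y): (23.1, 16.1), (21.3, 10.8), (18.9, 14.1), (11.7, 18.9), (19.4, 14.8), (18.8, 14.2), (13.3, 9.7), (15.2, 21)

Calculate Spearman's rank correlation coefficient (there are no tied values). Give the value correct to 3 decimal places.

Rank x: 8, 7, 5, 1, 6, 4, 2, 3
Rank y: 6, 2, 3, 7, 5, 4, 1, 8
d = rank(x) − rank(y): 2, 5, 2, -6, 1, 0, 1, -5; Σd² = 96
ρ = 1 − 6Σd² / [n(n²−1)] = 1 − 6×96 / (8×63) = 1 − 576/504 ≈ -0.143

-0.143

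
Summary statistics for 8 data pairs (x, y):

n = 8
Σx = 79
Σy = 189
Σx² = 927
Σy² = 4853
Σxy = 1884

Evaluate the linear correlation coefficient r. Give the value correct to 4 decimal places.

0.0738

r = (nΣxy − ΣxΣy) / √[(nΣx² − (Σx)²)(nΣy² − (Σy)²)]
Numerator: 8×1884 − 79×189 = 141
Denominator: √[(7416 − 6241)(38824 − 35721)] = √[1175 × 3103] = 1909.4567
r = 141 / 1909.4567 ≈ 0.0738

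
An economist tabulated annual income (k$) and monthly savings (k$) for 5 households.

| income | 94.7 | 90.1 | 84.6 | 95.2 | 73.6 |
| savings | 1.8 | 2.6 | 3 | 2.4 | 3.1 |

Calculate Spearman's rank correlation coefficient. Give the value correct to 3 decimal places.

-0.900

Rank income: 4, 3, 2, 5, 1
Rank savings: 1, 3, 4, 2, 5
d = rank(income) − rank(savings): 3, 0, -2, 3, -4; Σd² = 38
ρ = 1 − 6Σd² / [n(n²−1)] = 1 − 6×38 / (5×24) = 1 − 228/120 ≈ -0.900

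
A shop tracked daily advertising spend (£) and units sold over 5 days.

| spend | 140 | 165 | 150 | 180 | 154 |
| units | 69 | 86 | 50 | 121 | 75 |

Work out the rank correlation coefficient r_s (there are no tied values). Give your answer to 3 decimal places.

Rank spend: 1, 4, 2, 5, 3
Rank units: 2, 4, 1, 5, 3
d = rank(spend) − rank(units): -1, 0, 1, 0, 0; Σd² = 2
ρ = 1 − 6Σd² / [n(n²−1)] = 1 − 6×2 / (5×24) = 1 − 12/120 ≈ 0.900

0.900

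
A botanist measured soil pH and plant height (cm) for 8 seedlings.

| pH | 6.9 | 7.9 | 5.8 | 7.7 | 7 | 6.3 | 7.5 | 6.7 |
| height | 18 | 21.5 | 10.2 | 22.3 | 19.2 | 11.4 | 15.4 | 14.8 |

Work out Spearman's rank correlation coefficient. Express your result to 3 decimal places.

Rank pH: 4, 8, 1, 7, 5, 2, 6, 3
Rank height: 5, 7, 1, 8, 6, 2, 4, 3
d = rank(pH) − rank(height): -1, 1, 0, -1, -1, 0, 2, 0; Σd² = 8
ρ = 1 − 6Σd² / [n(n²−1)] = 1 − 6×8 / (8×63) = 1 − 48/504 ≈ 0.905

0.905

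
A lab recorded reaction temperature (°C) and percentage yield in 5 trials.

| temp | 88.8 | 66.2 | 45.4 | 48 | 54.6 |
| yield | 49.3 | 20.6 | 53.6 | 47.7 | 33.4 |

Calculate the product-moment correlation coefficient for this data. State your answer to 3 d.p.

-0.114

n = 5, Σx = 303, Σy = 204.6, Σx² = 19614.2, Σy² = 9118.66, Σxy = 12288.24
nΣxy − ΣxΣy = 61441.2 − 61993.8 = -552.6
nΣx² − (Σx)² = 98071 − 91809 = 6262; nΣy² − (Σy)² = 45593.3 − 41861.16 = 3732.14
r = -552.6 / √(6262 × 3732.14) = -552.6 / 4834.3211 ≈ -0.114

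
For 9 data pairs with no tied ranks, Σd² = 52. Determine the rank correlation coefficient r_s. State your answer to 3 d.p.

0.567

ρ = 1 − 6Σd² / [n(n²−1)] = 1 − 6×52 / (9×80)
  = 1 − 312/720 = 1 − 0.4333 ≈ 0.567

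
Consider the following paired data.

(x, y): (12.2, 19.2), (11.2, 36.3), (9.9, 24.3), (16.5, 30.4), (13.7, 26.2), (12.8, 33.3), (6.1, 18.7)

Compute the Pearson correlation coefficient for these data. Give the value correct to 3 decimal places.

n = 7, Σx = 82.4, Σy = 188.4, Σx² = 1033.28, Σy² = 5346, Σxy = 2282.22
nΣxy − ΣxΣy = 15975.54 − 15524.16 = 451.38
nΣx² − (Σx)² = 7232.96 − 6789.76 = 443.2; nΣy² − (Σy)² = 37422 − 35494.56 = 1927.44
r = 451.38 / √(443.2 × 1927.44) = 451.38 / 924.2518 ≈ 0.488

0.488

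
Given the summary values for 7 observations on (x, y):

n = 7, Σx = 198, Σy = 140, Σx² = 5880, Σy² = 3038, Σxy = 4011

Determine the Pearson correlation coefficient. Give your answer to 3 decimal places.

r = (nΣxy − ΣxΣy) / √[(nΣx² − (Σx)²)(nΣy² − (Σy)²)]
Numerator: 7×4011 − 198×140 = 357
Denominator: √[(41160 − 39204)(21266 − 19600)] = √[1956 × 1666] = 1805.1859
r = 357 / 1805.1859 ≈ 0.198

0.198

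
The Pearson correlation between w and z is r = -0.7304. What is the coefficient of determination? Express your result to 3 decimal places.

0.533

r² = (-0.7304)² = 0.533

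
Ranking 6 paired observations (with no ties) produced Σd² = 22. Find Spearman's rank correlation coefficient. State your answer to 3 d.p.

ρ = 1 − 6Σd² / [n(n²−1)] = 1 − 6×22 / (6×35)
  = 1 − 132/210 = 1 − 0.6286 ≈ 0.371

0.371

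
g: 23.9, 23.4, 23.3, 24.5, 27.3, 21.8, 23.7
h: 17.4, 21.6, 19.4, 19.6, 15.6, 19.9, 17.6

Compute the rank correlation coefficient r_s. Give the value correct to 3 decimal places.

Rank g: 5, 3, 2, 6, 7, 1, 4
Rank h: 2, 7, 4, 5, 1, 6, 3
d = rank(g) − rank(h): 3, -4, -2, 1, 6, -5, 1; Σd² = 92
ρ = 1 − 6Σd² / [n(n²−1)] = 1 − 6×92 / (7×48) = 1 − 552/336 ≈ -0.643

-0.643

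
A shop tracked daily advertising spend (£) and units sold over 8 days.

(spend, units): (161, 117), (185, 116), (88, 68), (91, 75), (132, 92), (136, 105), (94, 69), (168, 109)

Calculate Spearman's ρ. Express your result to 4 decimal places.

0.9048

Rank spend: 6, 8, 1, 2, 4, 5, 3, 7
Rank units: 8, 7, 1, 3, 4, 5, 2, 6
d = rank(spend) − rank(units): -2, 1, 0, -1, 0, 0, 1, 1; Σd² = 8
ρ = 1 − 6Σd² / [n(n²−1)] = 1 − 6×8 / (8×63) = 1 − 48/504 ≈ 0.9048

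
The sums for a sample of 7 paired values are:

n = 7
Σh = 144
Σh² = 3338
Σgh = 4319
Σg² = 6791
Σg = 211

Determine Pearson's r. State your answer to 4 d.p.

r = (nΣgh − ΣgΣh) / √[(nΣg² − (Σg)²)(nΣh² − (Σh)²)]
Numerator: 7×4319 − 211×144 = -151
Denominator: √[(47537 − 44521)(23366 − 20736)] = √[3016 × 2630] = 2816.3949
r = -151 / 2816.3949 ≈ -0.0536

-0.0536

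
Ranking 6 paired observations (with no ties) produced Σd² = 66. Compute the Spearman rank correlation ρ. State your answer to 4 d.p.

ρ = 1 − 6Σd² / [n(n²−1)] = 1 − 6×66 / (6×35)
  = 1 − 396/210 = 1 − 1.88571 ≈ -0.8857

-0.8857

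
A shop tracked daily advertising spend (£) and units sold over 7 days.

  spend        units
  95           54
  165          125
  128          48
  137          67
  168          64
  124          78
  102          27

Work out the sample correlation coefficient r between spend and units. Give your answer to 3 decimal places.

n = 7, Σx = 919, Σy = 463, Σx² = 125407, Σy² = 36243, Σxy = 64256
nΣxy − ΣxΣy = 449792 − 425497 = 24295
nΣx² − (Σx)² = 877849 − 844561 = 33288; nΣy² − (Σy)² = 253701 − 214369 = 39332
r = 24295 / √(33288 × 39332) = 24295 / 36184.0243 ≈ 0.671

0.671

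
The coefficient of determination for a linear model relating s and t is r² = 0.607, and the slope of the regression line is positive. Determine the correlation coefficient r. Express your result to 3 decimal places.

|r| = √0.607 = 0.779
The association is positive, so r = 0.779.

0.779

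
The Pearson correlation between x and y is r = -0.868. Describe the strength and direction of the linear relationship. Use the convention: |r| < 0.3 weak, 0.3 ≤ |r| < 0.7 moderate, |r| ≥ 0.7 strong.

r = -0.868 < 0 so the relationship is negative.
|r| = 0.868, which falls in the strong range.

strong negative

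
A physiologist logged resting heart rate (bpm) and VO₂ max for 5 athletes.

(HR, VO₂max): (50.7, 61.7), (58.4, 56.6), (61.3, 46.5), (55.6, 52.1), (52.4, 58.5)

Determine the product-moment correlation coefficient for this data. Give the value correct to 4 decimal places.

n = 5, Σx = 278.4, Σy = 275.4, Σx² = 15575.86, Σy² = 15309.36, Σxy = 15246.24
nΣxy − ΣxΣy = 76231.2 − 76671.36 = -440.16
nΣx² − (Σx)² = 77879.3 − 77506.56 = 372.74; nΣy² − (Σy)² = 76546.8 − 75845.16 = 701.64
r = -440.16 / √(372.74 × 701.64) = -440.16 / 511.3993 ≈ -0.8607

-0.8607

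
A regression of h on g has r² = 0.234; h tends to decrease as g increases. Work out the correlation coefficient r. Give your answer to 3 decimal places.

-0.484

|r| = √0.234 = 0.484
The association is negative, so r = −0.484.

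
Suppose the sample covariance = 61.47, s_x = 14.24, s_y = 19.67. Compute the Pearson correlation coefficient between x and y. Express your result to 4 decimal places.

r = Cov(x,y) / (s_x · s_y) = 61.47 / (14.24 × 19.67)
  = 61.47 / 280.1008 ≈ 0.2195

0.2195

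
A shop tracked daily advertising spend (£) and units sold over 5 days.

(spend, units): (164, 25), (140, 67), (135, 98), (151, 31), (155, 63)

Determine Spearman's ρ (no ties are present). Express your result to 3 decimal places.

Rank spend: 5, 2, 1, 3, 4
Rank units: 1, 4, 5, 2, 3
d = rank(spend) − rank(units): 4, -2, -4, 1, 1; Σd² = 38
ρ = 1 − 6Σd² / [n(n²−1)] = 1 − 6×38 / (5×24) = 1 − 228/120 ≈ -0.900

-0.900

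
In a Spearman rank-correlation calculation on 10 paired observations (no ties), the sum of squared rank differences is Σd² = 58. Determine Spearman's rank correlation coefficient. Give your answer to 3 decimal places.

0.648

ρ = 1 − 6Σd² / [n(n²−1)] = 1 − 6×58 / (10×99)
  = 1 − 348/990 = 1 − 0.3515 ≈ 0.648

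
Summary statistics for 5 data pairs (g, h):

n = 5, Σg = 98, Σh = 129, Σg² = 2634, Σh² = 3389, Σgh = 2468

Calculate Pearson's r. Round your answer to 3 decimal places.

r = (nΣgh − ΣgΣh) / √[(nΣg² − (Σg)²)(nΣh² − (Σh)²)]
Numerator: 5×2468 − 98×129 = -302
Denominator: √[(13170 − 9604)(16945 − 16641)] = √[3566 × 304] = 1041.1839
r = -302 / 1041.1839 ≈ -0.290

-0.290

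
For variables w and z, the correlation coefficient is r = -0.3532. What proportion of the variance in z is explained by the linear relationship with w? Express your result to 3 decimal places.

0.125

r² = (-0.3532)² = 0.125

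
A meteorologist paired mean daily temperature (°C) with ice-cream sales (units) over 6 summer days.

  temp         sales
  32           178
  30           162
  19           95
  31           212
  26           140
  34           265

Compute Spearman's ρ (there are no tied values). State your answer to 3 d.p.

Rank temp: 5, 3, 1, 4, 2, 6
Rank sales: 4, 3, 1, 5, 2, 6
d = rank(temp) − rank(sales): 1, 0, 0, -1, 0, 0; Σd² = 2
ρ = 1 − 6Σd² / [n(n²−1)] = 1 − 6×2 / (6×35) = 1 − 12/210 ≈ 0.943

0.943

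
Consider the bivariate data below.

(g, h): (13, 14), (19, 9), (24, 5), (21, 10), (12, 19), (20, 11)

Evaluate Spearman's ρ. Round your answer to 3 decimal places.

Rank g: 2, 3, 6, 5, 1, 4
Rank h: 5, 2, 1, 3, 6, 4
d = rank(g) − rank(h): -3, 1, 5, 2, -5, 0; Σd² = 64
ρ = 1 − 6Σd² / [n(n²−1)] = 1 − 6×64 / (6×35) = 1 − 384/210 ≈ -0.829

-0.829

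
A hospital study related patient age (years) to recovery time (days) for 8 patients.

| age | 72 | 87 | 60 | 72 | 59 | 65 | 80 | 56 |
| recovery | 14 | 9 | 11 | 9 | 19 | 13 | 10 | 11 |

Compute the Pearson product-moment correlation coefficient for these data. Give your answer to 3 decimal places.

-0.515

n = 8, Σx = 551, Σy = 96, Σx² = 38779, Σy² = 1230, Σxy = 6481
nΣxy − ΣxΣy = 51848 − 52896 = -1048
nΣx² − (Σx)² = 310232 − 303601 = 6631; nΣy² − (Σy)² = 9840 − 9216 = 624
r = -1048 / √(6631 × 624) = -1048 / 2034.1445 ≈ -0.515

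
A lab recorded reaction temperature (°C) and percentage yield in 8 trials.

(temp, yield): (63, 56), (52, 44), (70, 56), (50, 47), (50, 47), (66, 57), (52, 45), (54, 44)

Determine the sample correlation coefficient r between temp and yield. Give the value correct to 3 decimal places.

0.909

n = 8, Σx = 457, Σy = 396, Σx² = 26549, Σy² = 19836, Σxy = 22914
nΣxy − ΣxΣy = 183312 − 180972 = 2340
nΣx² − (Σx)² = 212392 − 208849 = 3543; nΣy² − (Σy)² = 158688 − 156816 = 1872
r = 2340 / √(3543 × 1872) = 2340 / 2575.3633 ≈ 0.909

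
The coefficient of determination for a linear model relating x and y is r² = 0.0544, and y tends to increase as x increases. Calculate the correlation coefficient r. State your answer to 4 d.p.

0.2332

|r| = √0.0544 = 0.2332
The association is positive, so r = 0.2332.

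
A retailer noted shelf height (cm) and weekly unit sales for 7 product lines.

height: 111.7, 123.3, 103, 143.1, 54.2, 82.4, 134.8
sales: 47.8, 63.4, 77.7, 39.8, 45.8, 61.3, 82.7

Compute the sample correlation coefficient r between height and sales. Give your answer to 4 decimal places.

n = 7, Σx = 752.5, Σy = 418.5, Σx² = 86664.83, Σy² = 26620.35, Σxy = 45536.4
nΣxy − ΣxΣy = 318754.8 − 314921.25 = 3833.55
nΣx² − (Σx)² = 606653.81 − 566256.25 = 40397.56; nΣy² − (Σy)² = 186342.45 − 175142.25 = 11200.2
r = 3833.55 / √(40397.56 × 11200.2) = 3833.55 / 21271.1248 ≈ 0.1802

0.1802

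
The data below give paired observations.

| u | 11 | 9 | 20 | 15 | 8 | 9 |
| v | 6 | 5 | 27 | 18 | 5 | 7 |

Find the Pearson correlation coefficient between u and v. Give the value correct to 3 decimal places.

0.980

n = 6, Σu = 72, Σv = 68, Σu² = 972, Σv² = 1188, Σuv = 1024
nΣuv − ΣuΣv = 6144 − 4896 = 1248
nΣu² − (Σu)² = 5832 − 5184 = 648; nΣv² − (Σv)² = 7128 − 4624 = 2504
r = 1248 / √(648 × 2504) = 1248 / 1273.8100 ≈ 0.980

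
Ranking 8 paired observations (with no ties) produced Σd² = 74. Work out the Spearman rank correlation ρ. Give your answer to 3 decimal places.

0.119

ρ = 1 − 6Σd² / [n(n²−1)] = 1 − 6×74 / (8×63)
  = 1 − 444/504 = 1 − 0.8810 ≈ 0.119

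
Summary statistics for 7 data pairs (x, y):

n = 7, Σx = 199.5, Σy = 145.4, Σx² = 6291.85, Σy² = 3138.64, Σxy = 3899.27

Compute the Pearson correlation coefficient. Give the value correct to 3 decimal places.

r = (nΣxy − ΣxΣy) / √[(nΣx² − (Σx)²)(nΣy² − (Σy)²)]
Numerator: 7×3899.27 − 199.5×145.4 = -1712.41
Denominator: √[(44042.95 − 39800.25)(21970.48 − 21141.16)] = √[4242.7 × 829.32] = 1875.7814
r = -1712.41 / 1875.7814 ≈ -0.913

-0.913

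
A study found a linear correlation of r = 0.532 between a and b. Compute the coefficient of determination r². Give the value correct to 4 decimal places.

r² = (0.532)² = 0.2830

0.2830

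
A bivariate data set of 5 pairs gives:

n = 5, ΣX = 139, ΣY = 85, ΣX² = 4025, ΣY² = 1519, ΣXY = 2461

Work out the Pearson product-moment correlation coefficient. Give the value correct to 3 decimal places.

r = (nΣXY − ΣXΣY) / √[(nΣX² − (ΣX)²)(nΣY² − (ΣY)²)]
Numerator: 5×2461 − 139×85 = 490
Denominator: √[(20125 − 19321)(7595 − 7225)] = √[804 × 370] = 545.4173
r = 490 / 545.4173 ≈ 0.898

0.898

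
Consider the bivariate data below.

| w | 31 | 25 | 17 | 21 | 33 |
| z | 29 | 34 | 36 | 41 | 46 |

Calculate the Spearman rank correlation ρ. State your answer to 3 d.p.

0.100

Rank w: 4, 3, 1, 2, 5
Rank z: 1, 2, 3, 4, 5
d = rank(w) − rank(z): 3, 1, -2, -2, 0; Σd² = 18
ρ = 1 − 6Σd² / [n(n²−1)] = 1 − 6×18 / (5×24) = 1 − 108/120 ≈ 0.100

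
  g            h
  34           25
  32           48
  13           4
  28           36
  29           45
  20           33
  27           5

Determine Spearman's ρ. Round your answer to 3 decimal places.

Rank g: 7, 6, 1, 4, 5, 2, 3
Rank h: 3, 7, 1, 5, 6, 4, 2
d = rank(g) − rank(h): 4, -1, 0, -1, -1, -2, 1; Σd² = 24
ρ = 1 − 6Σd² / [n(n²−1)] = 1 − 6×24 / (7×48) = 1 − 144/336 ≈ 0.571

0.571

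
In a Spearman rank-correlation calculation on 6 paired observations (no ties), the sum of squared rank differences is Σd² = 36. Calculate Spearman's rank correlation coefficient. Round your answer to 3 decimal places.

-0.029

ρ = 1 − 6Σd² / [n(n²−1)] = 1 − 6×36 / (6×35)
  = 1 − 216/210 = 1 − 1.0286 ≈ -0.029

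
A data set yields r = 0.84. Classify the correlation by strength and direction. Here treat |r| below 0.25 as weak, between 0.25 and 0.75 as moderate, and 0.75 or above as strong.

strong positive

r = 0.84 > 0 so the relationship is positive.
|r| = 0.84, which falls in the strong range.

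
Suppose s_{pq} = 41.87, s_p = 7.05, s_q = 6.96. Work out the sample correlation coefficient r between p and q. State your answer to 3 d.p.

r = Cov(p,q) / (s_p · s_q) = 41.87 / (7.05 × 6.96)
  = 41.87 / 49.0680 ≈ 0.853

0.853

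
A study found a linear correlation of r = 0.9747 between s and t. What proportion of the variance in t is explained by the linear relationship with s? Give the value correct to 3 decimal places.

0.950

r² = (0.9747)² = 0.950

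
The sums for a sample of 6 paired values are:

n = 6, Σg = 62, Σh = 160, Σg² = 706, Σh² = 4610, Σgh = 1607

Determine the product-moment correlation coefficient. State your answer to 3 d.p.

-0.309

r = (nΣgh − ΣgΣh) / √[(nΣg² − (Σg)²)(nΣh² − (Σh)²)]
Numerator: 6×1607 − 62×160 = -278
Denominator: √[(4236 − 3844)(27660 − 25600)] = √[392 × 2060] = 898.6212
r = -278 / 898.6212 ≈ -0.309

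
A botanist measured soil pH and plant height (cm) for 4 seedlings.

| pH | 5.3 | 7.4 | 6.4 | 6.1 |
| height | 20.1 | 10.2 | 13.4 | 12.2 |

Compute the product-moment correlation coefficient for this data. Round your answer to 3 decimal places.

n = 4, Σx = 25.2, Σy = 55.9, Σx² = 161.02, Σy² = 836.45, Σxy = 342.19
nΣxy − ΣxΣy = 1368.76 − 1408.68 = -39.92
nΣx² − (Σx)² = 644.08 − 635.04 = 9.04; nΣy² − (Σy)² = 3345.8 − 3124.81 = 220.99
r = -39.92 / √(9.04 × 220.99) = -39.92 / 44.6962 ≈ -0.893

-0.893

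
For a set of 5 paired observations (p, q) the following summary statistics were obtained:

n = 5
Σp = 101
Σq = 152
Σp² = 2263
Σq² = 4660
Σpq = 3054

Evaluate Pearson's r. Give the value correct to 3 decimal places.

-0.175

r = (nΣpq − ΣpΣq) / √[(nΣp² − (Σp)²)(nΣq² − (Σq)²)]
Numerator: 5×3054 − 101×152 = -82
Denominator: √[(11315 − 10201)(23300 − 23104)] = √[1114 × 196] = 467.2729
r = -82 / 467.2729 ≈ -0.175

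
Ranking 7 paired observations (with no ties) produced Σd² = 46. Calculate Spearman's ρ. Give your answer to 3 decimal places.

0.179

ρ = 1 − 6Σd² / [n(n²−1)] = 1 − 6×46 / (7×48)
  = 1 − 276/336 = 1 − 0.8214 ≈ 0.179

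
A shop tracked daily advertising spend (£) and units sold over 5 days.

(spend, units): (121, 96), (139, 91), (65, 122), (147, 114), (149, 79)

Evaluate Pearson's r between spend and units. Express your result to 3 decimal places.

-0.667

n = 5, Σx = 621, Σy = 502, Σx² = 81997, Σy² = 51618, Σxy = 60724
nΣxy − ΣxΣy = 303620 − 311742 = -8122
nΣx² − (Σx)² = 409985 − 385641 = 24344; nΣy² − (Σy)² = 258090 − 252004 = 6086
r = -8122 / √(24344 × 6086) = -8122 / 12172.0000 ≈ -0.667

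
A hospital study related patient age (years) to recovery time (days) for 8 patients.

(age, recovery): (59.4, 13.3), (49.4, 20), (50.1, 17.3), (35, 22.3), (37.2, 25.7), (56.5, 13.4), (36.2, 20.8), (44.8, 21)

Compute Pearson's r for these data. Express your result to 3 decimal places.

n = 8, Σx = 368.6, Σy = 153.8, Σx² = 17597.3, Σy² = 3087.16, Σxy = 6832.15
nΣxy − ΣxΣy = 54657.2 − 56690.68 = -2033.48
nΣx² − (Σx)² = 140778.4 − 135865.96 = 4912.44; nΣy² − (Σy)² = 24697.28 − 23654.44 = 1042.84
r = -2033.48 / √(4912.44 × 1042.84) = -2033.48 / 2263.3800 ≈ -0.898

-0.898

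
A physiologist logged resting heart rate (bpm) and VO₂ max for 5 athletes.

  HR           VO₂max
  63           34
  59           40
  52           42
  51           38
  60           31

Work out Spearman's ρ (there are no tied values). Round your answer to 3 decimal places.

-0.600

Rank HR: 5, 3, 2, 1, 4
Rank VO₂max: 2, 4, 5, 3, 1
d = rank(HR) − rank(VO₂max): 3, -1, -3, -2, 3; Σd² = 32
ρ = 1 − 6Σd² / [n(n²−1)] = 1 − 6×32 / (5×24) = 1 − 192/120 ≈ -0.600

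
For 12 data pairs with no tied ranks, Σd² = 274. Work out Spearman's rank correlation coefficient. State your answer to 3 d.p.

0.042

ρ = 1 − 6Σd² / [n(n²−1)] = 1 − 6×274 / (12×143)
  = 1 − 1644/1716 = 1 − 0.9580 ≈ 0.042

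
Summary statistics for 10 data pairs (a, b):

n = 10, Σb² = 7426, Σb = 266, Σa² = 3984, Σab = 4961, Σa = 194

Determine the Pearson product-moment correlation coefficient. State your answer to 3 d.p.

-0.718

r = (nΣab − ΣaΣb) / √[(nΣa² − (Σa)²)(nΣb² − (Σb)²)]
Numerator: 10×4961 − 194×266 = -1994
Denominator: √[(39840 − 37636)(74260 − 70756)] = √[2204 × 3504] = 2778.9955
r = -1994 / 2778.9955 ≈ -0.718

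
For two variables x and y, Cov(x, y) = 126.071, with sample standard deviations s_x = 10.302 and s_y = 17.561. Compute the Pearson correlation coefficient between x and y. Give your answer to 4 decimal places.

0.6969

r = Cov(x,y) / (s_x · s_y) = 126.071 / (10.302 × 17.561)
  = 126.071 / 180.9134 ≈ 0.6969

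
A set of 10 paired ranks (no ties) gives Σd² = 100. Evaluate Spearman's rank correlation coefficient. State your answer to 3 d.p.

0.394

ρ = 1 − 6Σd² / [n(n²−1)] = 1 − 6×100 / (10×99)
  = 1 − 600/990 = 1 − 0.6061 ≈ 0.394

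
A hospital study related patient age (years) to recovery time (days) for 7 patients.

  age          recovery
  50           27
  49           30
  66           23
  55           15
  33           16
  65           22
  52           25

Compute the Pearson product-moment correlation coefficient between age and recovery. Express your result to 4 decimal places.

n = 7, Σx = 370, Σy = 158, Σx² = 20300, Σy² = 3748, Σxy = 8421
nΣxy − ΣxΣy = 58947 − 58460 = 487
nΣx² − (Σx)² = 142100 − 136900 = 5200; nΣy² − (Σy)² = 26236 − 24964 = 1272
r = 487 / √(5200 × 1272) = 487 / 2571.8476 ≈ 0.1894

0.1894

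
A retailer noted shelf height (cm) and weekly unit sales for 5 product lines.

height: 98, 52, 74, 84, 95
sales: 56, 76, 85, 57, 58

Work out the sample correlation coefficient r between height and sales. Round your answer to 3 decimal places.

n = 5, Σx = 403, Σy = 332, Σx² = 33865, Σy² = 22750, Σxy = 26028
nΣxy − ΣxΣy = 130140 − 133796 = -3656
nΣx² − (Σx)² = 169325 − 162409 = 6916; nΣy² − (Σy)² = 113750 − 110224 = 3526
r = -3656 / √(6916 × 3526) = -3656 / 4938.1997 ≈ -0.740

-0.740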